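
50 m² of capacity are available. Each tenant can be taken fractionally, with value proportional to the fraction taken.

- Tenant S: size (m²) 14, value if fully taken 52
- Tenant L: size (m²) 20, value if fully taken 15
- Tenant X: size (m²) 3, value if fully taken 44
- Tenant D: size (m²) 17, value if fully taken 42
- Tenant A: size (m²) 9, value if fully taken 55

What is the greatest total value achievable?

198.25

Sort by value density: Tenant X 44/3≈14.7, Tenant A 55/9≈6.11, Tenant S 52/14≈3.71, Tenant D 42/17≈2.47, Tenant L 15/20≈0.75.
All 3 m² of Tenant X fit (value 44) — 47 remain.
All 9 m² of Tenant A fit (value 55) — 38 remain.
Take all of Tenant S (14 m², value 52) — 24 m² left.
Take all of Tenant D (17 m², value 42) — 7 m² left.
Fill the last 7 m² with part of Tenant L: 7/20 of it earns 5.25.
Total value = 198.25.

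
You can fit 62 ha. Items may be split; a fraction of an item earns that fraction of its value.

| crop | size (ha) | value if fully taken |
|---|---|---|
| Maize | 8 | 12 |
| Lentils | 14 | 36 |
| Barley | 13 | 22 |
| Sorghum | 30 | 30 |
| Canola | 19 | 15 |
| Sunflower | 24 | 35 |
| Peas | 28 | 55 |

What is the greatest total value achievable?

123.5

Best value per unit of size first: Lentils 36/14≈2.57, Peas 55/28≈1.96, Barley 22/13≈1.69, Maize 12/8≈1.5, Sunflower 35/24≈1.46, Sorghum 30/30≈1, Canola 15/19≈0.789.
Lentils: take in full, 14 ha for value 36 — 48 left.
All 28 ha of Peas fit (value 55) — 20 remain.
All 13 ha of Barley fit (value 22) — 7 remain.
Only 7 ha remain; take 7/8 of Maize for value 12×7/8 = 10.5.
Total value = 123.5.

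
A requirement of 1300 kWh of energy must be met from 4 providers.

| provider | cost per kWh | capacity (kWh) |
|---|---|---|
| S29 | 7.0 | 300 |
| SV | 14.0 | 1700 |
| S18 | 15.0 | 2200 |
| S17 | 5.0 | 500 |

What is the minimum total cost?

11600

Fill from the cheapest provider first.
S17 at 5.0: take all 500 kWh ; 800 still needed.
Take 300 from S29 at 7.0 ; need 500 more.
SV at 14.0: take 500 of its 1700 ; requirement met.
S18: unused.
Cost = 500×5.0 + 300×7.0 + 500×14.0 = 11600.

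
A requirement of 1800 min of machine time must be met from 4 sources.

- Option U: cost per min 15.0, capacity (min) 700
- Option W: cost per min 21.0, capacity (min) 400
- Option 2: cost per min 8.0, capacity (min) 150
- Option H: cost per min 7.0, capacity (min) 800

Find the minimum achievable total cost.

Cheapest first:
Take 800 from Option H at 7.0 → need 1000 more.
Take 150 from Option 2 at 8.0 → need 850 more.
Take 700 from Option U at 15.0 → need 150 more.
Take 150 from Option W at 21.0 to finish.
Cost = 800×7.0 + 150×8.0 + 700×15.0 + 150×21.0 = 20450.

20450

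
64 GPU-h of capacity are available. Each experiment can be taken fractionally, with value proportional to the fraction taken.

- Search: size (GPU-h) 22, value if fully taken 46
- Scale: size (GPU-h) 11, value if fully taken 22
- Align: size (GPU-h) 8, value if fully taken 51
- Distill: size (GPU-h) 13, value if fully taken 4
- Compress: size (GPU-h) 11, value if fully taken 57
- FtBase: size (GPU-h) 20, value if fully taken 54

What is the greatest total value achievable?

214

Rank by value-to-size ratio: Align 51/8≈6.38, Compress 57/11≈5.18, FtBase 54/20≈2.7, Search 46/22≈2.09, Scale 22/11≈2, Distill 4/13≈0.308.
Take all of Align (8 GPU-h, value 51) — 56 GPU-h left.
Compress: take in full, 11 GPU-h for value 57 — 45 left.
All 20 GPU-h of FtBase fit (value 54) — 25 remain.
Search: take in full, 22 GPU-h for value 46 — 3 left.
Only 3 GPU-h remain; take 3/11 of Scale for value 22×3/11 = 6.
Total value = 214.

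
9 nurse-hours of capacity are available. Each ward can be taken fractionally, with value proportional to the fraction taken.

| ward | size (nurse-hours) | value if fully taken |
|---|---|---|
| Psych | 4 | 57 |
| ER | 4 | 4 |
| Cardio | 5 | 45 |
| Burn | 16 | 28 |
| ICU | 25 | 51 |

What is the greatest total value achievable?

Best value per unit of size first: Psych 57/4≈14.2, Cardio 45/5≈9, ICU 51/25≈2.04, Burn 28/16≈1.75, ER 4/4≈1.
Psych: take in full, 4 nurse-hours for value 57 ; 5 left.
Cardio: take in full, 5 nurse-hours for value 45 ; 0 left.
Total value = 102.

102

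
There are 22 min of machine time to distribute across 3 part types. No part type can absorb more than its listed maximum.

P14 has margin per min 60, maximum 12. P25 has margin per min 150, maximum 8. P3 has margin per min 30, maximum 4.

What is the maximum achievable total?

Rank by margin per min: P25 150 > P14 60 > P3 30.
P25: +8 to 8 (cap) — 14 left.
Give P14 12 to hit its cap of 12 — 2 left.
P3: +2 (room for 4) → 2. Pool exhausted.
Total = 60×12 + 150×8 + 30×2 = 1980.

1980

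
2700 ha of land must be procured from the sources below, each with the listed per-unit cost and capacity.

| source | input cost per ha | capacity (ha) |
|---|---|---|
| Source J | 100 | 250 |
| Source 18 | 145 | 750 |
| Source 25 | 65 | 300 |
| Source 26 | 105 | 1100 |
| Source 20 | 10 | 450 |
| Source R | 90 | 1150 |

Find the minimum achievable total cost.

Use sources in increasing cost order.
Source 20 at 10: take all 450 ha → 2250 still needed.
Source 25 (65): use full 300 → 1950 ha to go.
Source R (90): use full 1150 → 800 ha to go.
Source J (100): use full 250 → 550 ha to go.
Take 550 from Source 26 at 105 to finish.
Source 18: unused.
Cost = 450×10 + 300×65 + 1150×90 + 250×100 + 550×105 = 210250.

210250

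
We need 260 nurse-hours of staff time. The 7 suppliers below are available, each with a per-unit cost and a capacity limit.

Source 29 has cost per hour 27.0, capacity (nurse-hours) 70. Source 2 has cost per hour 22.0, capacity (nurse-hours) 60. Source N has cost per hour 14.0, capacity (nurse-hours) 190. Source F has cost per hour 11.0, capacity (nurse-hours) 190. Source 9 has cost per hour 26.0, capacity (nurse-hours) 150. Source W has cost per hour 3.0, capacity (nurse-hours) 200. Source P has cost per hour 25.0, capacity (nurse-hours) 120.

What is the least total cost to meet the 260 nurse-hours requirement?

1260

Fill from the cheapest supplier first.
Take 200 from Source W at 3.0 ; need 60 more.
Take 60 from Source F at 11.0 to finish.
Source N, Source 2, Source P, Source 9, Source 29: unused.
Cost = 200×3.0 + 60×11.0 = 1260.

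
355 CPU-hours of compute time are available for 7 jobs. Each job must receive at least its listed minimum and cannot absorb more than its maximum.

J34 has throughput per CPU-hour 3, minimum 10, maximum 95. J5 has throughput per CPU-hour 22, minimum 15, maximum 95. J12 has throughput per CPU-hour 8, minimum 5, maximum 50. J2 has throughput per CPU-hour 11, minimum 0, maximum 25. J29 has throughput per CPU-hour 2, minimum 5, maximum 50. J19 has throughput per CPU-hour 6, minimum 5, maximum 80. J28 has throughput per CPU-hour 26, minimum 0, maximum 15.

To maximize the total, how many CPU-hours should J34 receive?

Meeting every minimum uses 10+15+5+0+5+5+0 = 40 CPU-hours, leaving 315.
Order the jobs by throughput per CPU-hour: J28 26 > J5 22 > J2 11 > J12 8 > J19 6 > J34 3 > J29 2.
J28: +15 to 15 (cap) → 300 left.
J5: +80 to 95 (cap) → 220 left.
J2: +25 to 25 (cap) → 195 left.
J12 takes 45 more to reach its cap of 50 → 150 left.
J19: +75 to 80 (cap) → 75 left.
J34: +75 (room for 85) → 85. Pool exhausted.

85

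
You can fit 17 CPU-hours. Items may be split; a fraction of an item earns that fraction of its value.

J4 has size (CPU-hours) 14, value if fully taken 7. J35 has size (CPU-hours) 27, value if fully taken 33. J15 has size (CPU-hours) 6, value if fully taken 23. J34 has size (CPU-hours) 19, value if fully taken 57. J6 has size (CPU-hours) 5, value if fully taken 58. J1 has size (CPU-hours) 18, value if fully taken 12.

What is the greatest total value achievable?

Best value per unit of size first: J6 58/5≈11.6, J15 23/6≈3.83, J34 57/19≈3, J35 33/27≈1.22, J1 12/18≈0.667, J4 7/14≈0.5.
J6: take in full, 5 CPU-hours for value 58 → 12 left.
Take all of J15 (6 CPU-hours, value 23) → 6 CPU-hours left.
6 CPU-hours left: a 6/19 share of J34 gives 57×6/19 = 18.
Total value = 99.

99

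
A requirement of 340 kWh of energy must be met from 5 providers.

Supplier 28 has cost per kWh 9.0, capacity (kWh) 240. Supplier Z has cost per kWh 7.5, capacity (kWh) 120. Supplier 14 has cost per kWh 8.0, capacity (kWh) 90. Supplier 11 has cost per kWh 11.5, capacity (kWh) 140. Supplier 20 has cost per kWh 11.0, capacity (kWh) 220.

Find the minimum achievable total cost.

Cheapest first:
Supplier Z (7.5): use full 120 ; 220 kWh to go.
Supplier 14 (8.0): use full 90 ; 130 kWh to go.
Supplier 28 (9.0): take the remaining 130 ; done.
Supplier 20, Supplier 11: unused.
Cost = 120×7.5 + 90×8.0 + 130×9.0 = 2790.

2790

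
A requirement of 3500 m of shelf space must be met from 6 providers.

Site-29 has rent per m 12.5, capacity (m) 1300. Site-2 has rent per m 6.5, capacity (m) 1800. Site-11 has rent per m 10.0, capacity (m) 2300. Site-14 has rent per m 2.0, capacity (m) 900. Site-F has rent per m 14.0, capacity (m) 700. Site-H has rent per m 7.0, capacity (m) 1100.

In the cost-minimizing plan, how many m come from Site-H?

Use providers in increasing cost order.
Site-14 (2.0): use full 900 → 2600 m to go.
Take 1800 from Site-2 at 6.5 → need 800 more.
Site-H at 7.0: take 800 of its 1100 → requirement met.
Site-11, Site-29, Site-F: unused.

800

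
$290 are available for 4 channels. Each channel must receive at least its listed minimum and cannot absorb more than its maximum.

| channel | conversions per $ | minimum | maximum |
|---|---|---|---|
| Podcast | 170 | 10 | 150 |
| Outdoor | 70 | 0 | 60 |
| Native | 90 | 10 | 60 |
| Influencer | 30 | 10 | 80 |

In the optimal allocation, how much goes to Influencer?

Meeting every minimum uses 10+0+10+10 = 30 $, leaving 260.
Highest conversions per $ first: Podcast 170 > Native 90 > Outdoor 70 > Influencer 30.
Podcast: +140 to 150 (cap) — 120 left.
Native: +50 to 60 (cap) — 70 left.
Outdoor takes 60 more to reach its cap of 60 — 10 left.
Only 10 left; Influencer takes them to reach 20.

20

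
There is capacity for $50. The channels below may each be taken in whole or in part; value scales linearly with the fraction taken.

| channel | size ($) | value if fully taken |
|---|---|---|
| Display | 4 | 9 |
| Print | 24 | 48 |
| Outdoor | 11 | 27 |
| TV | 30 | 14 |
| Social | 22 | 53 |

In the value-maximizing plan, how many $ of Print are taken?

13

Sort by value density: Outdoor 27/11≈2.45, Social 53/22≈2.41, Display 9/4≈2.25, Print 48/24≈2, TV 14/30≈0.467.
All 11 $ of Outdoor fit (value 27) → 39 remain.
Take all of Social (22 $, value 53) → 17 $ left.
Display: take in full, 4 $ for value 9 → 13 left.
Fill the last 13 $ with part of Print: 13/24 of it earns 26.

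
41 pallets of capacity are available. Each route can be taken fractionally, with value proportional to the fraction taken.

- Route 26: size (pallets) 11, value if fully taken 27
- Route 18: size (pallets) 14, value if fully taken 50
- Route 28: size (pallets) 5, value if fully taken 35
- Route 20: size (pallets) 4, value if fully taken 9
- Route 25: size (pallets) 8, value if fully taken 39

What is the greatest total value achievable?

Sort by value density: Route 28 35/5≈7, Route 25 39/8≈4.88, Route 18 50/14≈3.57, Route 26 27/11≈2.45, Route 20 9/4≈2.25.
Take all of Route 28 (5 pallets, value 35) — 36 pallets left.
All 8 pallets of Route 25 fit (value 39) — 28 remain.
Route 18: take in full, 14 pallets for value 50 — 14 left.
Route 26: take in full, 11 pallets for value 27 — 3 left.
3 pallets left: a 3/4 share of Route 20 gives 9×3/4 = 6.75.
Total value = 157.75.

157.75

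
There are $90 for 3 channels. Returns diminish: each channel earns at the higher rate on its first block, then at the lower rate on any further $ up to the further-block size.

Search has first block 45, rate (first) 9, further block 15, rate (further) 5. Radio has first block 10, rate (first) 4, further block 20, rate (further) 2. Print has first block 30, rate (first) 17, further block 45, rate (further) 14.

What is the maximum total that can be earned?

1275

Treat each block as its own option and order by rate: Print/tier1 17 > Print/tier2 14 > Search/tier1 9 > Search/tier2 5 > Radio/tier1 4 > Radio/tier2 2.
Print/tier1 (17): +30 → 60 left.
Print tier2 at 14: fill all 45 → 15 left.
15 remain; put them into Search tier1 at 9.
Total = 17×30 + 14×45 + 9×15 = 1275.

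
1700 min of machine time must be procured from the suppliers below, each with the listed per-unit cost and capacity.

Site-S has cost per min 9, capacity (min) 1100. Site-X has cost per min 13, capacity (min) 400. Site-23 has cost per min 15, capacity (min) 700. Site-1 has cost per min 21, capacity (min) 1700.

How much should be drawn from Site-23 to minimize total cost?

200

Fill from the cheapest supplier first.
Site-S (9): use full 1100 → 600 min to go.
Site-X at 13: take all 400 min → 200 still needed.
Site-23 at 15: take 200 of its 700 → requirement met.
Site-1: unused.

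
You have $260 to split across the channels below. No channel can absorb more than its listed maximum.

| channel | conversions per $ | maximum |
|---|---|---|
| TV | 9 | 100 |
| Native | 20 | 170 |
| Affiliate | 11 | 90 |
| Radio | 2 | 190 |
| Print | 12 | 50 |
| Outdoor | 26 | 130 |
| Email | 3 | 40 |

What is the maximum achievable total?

Highest conversions per $ first: Outdoor 26 > Native 20 > Print 12 > Affiliate 11 > TV 9 > Email 3 > Radio 2.
Give Outdoor 130 to hit its cap of 130 ; 130 left.
Native: +130 (room for 170) → 130. Pool exhausted.
Total = 20×130 + 26×130 = 5980.

5980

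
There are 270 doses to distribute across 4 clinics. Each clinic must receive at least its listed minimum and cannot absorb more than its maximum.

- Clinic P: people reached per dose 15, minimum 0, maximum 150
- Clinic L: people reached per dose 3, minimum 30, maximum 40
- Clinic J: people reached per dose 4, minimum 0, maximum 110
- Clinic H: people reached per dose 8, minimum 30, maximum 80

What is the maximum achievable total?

Meeting every minimum uses 0+30+0+30 = 60 doses, leaving 210.
Rank by people reached per dose: Clinic P 15 > Clinic H 8 > Clinic J 4 > Clinic L 3.
Clinic P takes 150 more to reach its cap of 150 ; 60 left.
Clinic H takes 50 more to reach its cap of 80 ; 10 left.
Only 10 left; Clinic J takes them to reach 10.
Total = 15×150 + 3×30 + 4×10 + 8×80 = 3020.

3020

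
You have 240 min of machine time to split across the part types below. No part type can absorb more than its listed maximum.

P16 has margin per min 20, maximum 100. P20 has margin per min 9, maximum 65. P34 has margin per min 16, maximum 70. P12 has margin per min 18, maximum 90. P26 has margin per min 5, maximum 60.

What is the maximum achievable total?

4420

Rank by margin per min: P16 20 > P12 18 > P34 16 > P20 9 > P26 5.
P16 takes 100 to reach its cap of 100 — 140 left.
P12: +90 to 90 (cap) — 50 left.
Only 50 left; P34 takes them to reach 50.
Total = 20×100 + 16×50 + 18×90 = 4420.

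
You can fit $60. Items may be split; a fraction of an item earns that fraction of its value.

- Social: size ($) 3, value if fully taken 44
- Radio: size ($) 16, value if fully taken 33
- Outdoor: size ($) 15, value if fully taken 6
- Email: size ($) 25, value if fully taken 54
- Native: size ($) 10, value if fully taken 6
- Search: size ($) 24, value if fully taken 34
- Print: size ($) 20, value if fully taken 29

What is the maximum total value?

154.2

Best value per unit of size first: Social 44/3≈14.7, Email 54/25≈2.16, Radio 33/16≈2.06, Print 29/20≈1.45, Search 34/24≈1.42, Native 6/10≈0.6, Outdoor 6/15≈0.4.
Social: take in full, 3 $ for value 44 → 57 left.
Take all of Email (25 $, value 54) → 32 $ left.
All 16 $ of Radio fit (value 33) → 16 remain.
16 $ left: a 16/20 share of Print gives 29×16/20 = 23.2.
Total value = 154.2.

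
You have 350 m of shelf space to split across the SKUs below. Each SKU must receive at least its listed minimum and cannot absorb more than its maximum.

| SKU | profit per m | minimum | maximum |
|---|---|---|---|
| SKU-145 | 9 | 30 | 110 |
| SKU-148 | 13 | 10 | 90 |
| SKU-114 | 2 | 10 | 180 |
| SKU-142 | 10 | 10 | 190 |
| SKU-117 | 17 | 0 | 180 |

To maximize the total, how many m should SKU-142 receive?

40

Meeting every minimum uses 30+10+10+10+0 = 60 m, leaving 290.
Rank by profit per m: SKU-117 17 > SKU-148 13 > SKU-142 10 > SKU-145 9 > SKU-114 2.
Give SKU-117 180 more to hit its cap of 180 ; 110 left.
SKU-148: +80 to 90 (cap) ; 30 left.
SKU-142 has room for 180 more but only 30 remain, so it gets 40.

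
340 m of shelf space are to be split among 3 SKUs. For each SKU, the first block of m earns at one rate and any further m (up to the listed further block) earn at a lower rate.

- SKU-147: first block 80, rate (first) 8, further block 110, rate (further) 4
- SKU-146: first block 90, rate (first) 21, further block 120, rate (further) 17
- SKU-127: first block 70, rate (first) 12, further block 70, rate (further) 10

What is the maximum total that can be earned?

Rank every tier by rate: SKU-146/T1 21 > SKU-146/T2 17 > SKU-127/T1 12 > SKU-127/T2 10 > SKU-147/T1 8 > SKU-147/T2 4.
SKU-146/T1 (21): +90 → 250 left.
SKU-146 T2 at 17: fill all 120 → 130 left.
Fill SKU-127 T1 block (70 at 12) → 60 left.
SKU-127 T2 at 10: only 60 left, fill 60.
Total = 21×90 + 17×120 + 12×70 + 10×60 = 5370.

5370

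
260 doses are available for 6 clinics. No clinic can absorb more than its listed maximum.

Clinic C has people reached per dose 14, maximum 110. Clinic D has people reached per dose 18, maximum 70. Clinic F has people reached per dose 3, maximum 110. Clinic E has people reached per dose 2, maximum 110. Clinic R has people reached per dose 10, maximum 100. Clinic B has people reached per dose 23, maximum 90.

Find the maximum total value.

Highest people reached per dose first: Clinic B 23 > Clinic D 18 > Clinic C 14 > Clinic R 10 > Clinic F 3 > Clinic E 2.
Clinic B: +90 to 90 (cap) ; 170 left.
Clinic D: +70 to 70 (cap) ; 100 left.
Clinic C has room for 110 but only 100 remain, so it gets 100.
Total = 14×100 + 18×70 + 23×90 = 4730.

4730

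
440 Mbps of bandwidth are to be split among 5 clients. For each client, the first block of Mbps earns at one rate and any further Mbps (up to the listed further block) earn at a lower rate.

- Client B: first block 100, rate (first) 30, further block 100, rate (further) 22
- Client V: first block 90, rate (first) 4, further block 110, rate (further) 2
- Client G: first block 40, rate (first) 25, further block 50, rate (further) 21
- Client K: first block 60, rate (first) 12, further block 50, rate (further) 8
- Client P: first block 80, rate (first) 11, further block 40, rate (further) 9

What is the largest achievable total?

Rank every tier by rate: Client B/T1 30 > Client G/T1 25 > Client B/T2 22 > Client G/T2 21 > Client K/T1 12 > Client P/T1 11 > Client P/T2 9 > Client K/T2 8 > Client V/T1 4 > Client V/T2 2.
Fill Client B T1 block (100 at 30) — 340 left.
Client G/T1 (25): +40 — 300 left.
Fill Client B T2 block (100 at 22) — 200 left.
Client G/T2 (21): +50 — 150 left.
Client K/T1 (12): +60 — 90 left.
Fill Client P T1 block (80 at 11) — 10 left.
Client P/T2: +10 of 40 at 9; pool empty.
Total = 30×100 + 25×40 + 22×100 + 21×50 + 12×60 + 11×80 + 9×10 = 8940.

8940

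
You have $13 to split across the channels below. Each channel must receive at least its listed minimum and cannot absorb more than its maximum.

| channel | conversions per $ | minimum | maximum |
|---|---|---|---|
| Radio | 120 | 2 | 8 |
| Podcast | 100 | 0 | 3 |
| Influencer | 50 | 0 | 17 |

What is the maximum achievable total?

Meeting every minimum uses 2+0+0 = 2 $, leaving 11.
Rank by conversions per $: Radio 120 > Podcast 100 > Influencer 50.
Give Radio 6 more to hit its cap of 8 — 5 left.
Give Podcast 3 more to hit its cap of 3 — 2 left.
Influencer has room for 17 more but only 2 remain, so it gets 2.
Total = 120×8 + 100×3 + 50×2 = 1360.

1360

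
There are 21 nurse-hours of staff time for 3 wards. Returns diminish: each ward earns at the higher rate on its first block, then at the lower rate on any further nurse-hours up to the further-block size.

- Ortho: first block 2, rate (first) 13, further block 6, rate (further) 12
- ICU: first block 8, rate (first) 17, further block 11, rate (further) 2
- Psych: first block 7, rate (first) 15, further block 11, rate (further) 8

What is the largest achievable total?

Treat each block as its own option and order by rate: ICU/T1 17 > Psych/T1 15 > Ortho/T1 13 > Ortho/T2 12 > Psych/T2 8 > ICU/T2 2.
Fill ICU T1 block (8 at 17) ; 13 left.
Psych T1 at 15: fill all 7 ; 6 left.
Fill Ortho T1 block (2 at 13) ; 4 left.
Ortho T2 at 12: only 4 left, fill 4.
Total = 17×8 + 15×7 + 13×2 + 12×4 = 315.

315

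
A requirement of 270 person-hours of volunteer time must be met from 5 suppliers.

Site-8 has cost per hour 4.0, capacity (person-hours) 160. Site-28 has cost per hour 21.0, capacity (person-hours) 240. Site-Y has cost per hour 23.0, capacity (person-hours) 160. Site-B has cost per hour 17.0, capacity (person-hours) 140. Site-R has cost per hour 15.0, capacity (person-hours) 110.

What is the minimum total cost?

2290

Cheapest first:
Site-8 (4.0): use full 160 → 110 person-hours to go.
Site-R at 15.0: take all 110 person-hours → 0 still needed.
Site-B, Site-28, Site-Y: unused.
Cost = 160×4.0 + 110×15.0 = 2290.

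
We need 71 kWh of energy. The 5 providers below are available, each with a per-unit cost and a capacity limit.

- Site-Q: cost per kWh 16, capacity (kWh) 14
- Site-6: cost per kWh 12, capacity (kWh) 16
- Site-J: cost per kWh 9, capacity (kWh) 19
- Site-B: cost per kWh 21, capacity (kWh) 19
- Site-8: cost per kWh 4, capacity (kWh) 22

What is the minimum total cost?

Cheapest first:
Site-8 at 4: take all 22 kWh → 49 still needed.
Site-J (9): use full 19 → 30 kWh to go.
Take 16 from Site-6 at 12 → need 14 more.
Site-Q at 16: take all 14 kWh → 0 still needed.
Site-B: unused.
Cost = 22×4 + 19×9 + 16×12 + 14×16 = 675.

675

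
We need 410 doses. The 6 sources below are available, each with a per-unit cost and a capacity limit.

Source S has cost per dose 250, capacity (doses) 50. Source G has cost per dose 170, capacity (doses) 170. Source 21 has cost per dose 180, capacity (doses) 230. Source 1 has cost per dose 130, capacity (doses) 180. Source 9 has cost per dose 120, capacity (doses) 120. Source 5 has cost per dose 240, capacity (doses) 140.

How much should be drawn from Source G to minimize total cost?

110

Cheapest first:
Source 9 at 120: take all 120 doses — 290 still needed.
Source 1 (130): use full 180 — 110 doses to go.
Take 110 from Source G at 170 to finish.
Source 21, Source 5, Source S: unused.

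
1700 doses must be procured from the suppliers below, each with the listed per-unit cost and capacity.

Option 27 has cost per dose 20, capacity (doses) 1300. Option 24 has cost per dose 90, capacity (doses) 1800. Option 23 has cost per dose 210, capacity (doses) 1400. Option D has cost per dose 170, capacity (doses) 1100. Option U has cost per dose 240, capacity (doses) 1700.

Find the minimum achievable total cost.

Use suppliers in increasing cost order.
Option 27 at 20: take all 1300 doses → 400 still needed.
Take 400 from Option 24 at 90 to finish.
Option D, Option 23, Option U: unused.
Cost = 1300×20 + 400×90 = 62000.

62000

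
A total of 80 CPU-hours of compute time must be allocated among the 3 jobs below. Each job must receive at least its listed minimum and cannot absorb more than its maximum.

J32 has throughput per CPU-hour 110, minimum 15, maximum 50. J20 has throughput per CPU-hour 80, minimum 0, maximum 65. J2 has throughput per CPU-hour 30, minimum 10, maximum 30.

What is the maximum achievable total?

Meeting every minimum uses 15+0+10 = 25 CPU-hours, leaving 55.
Rank by throughput per CPU-hour: J32 110 > J20 80 > J2 30.
Give J32 35 more to hit its cap of 50 → 20 left.
J20 has room for 65 more but only 20 remain, so it gets 20.
Total = 110×50 + 80×20 + 30×10 = 7400.

7400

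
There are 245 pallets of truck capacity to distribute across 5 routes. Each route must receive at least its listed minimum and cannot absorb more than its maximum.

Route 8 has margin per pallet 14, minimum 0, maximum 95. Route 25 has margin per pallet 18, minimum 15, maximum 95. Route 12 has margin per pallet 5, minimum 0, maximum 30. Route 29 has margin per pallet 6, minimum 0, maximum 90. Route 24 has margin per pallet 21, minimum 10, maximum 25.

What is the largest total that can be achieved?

3745

Meeting every minimum uses 0+15+0+0+10 = 25 pallets, leaving 220.
Rank by margin per pallet: Route 24 21 > Route 25 18 > Route 8 14 > Route 29 6 > Route 12 5.
Route 24 takes 15 more to reach its cap of 25 — 205 left.
Route 25 takes 80 more to reach its cap of 95 — 125 left.
Route 8 takes 95 more to reach its cap of 95 — 30 left.
Only 30 left; Route 29 takes them to reach 30.
Total = 14×95 + 18×95 + 6×30 + 21×25 = 3745.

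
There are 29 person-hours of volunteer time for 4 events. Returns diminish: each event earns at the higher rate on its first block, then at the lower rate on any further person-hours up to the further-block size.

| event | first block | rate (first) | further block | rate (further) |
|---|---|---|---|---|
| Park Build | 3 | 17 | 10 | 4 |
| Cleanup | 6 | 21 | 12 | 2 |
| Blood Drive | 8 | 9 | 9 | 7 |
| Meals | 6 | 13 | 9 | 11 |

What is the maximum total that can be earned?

Treat each block as its own option and order by rate: Cleanup/tier1 21 > Park Build/tier1 17 > Meals/tier1 13 > Meals/tier2 11 > Blood Drive/tier1 9 > Blood Drive/tier2 7 > Park Build/tier2 4 > Cleanup/tier2 2.
Cleanup tier1 at 21: fill all 6 ; 23 left.
Fill Park Build tier1 block (3 at 17) ; 20 left.
Meals tier1 at 13: fill all 6 ; 14 left.
Meals tier2 at 11: fill all 9 ; 5 left.
Blood Drive tier1 at 9: only 5 left, fill 5.
Total = 21×6 + 17×3 + 13×6 + 11×9 + 9×5 = 399.

399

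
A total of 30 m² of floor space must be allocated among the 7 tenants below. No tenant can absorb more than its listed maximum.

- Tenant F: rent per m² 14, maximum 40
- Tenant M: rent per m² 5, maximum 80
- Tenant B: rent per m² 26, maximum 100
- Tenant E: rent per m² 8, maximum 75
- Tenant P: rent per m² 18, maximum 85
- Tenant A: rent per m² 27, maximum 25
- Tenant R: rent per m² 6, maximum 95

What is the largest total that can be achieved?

Order the tenants by rent per m²: Tenant A 27 > Tenant B 26 > Tenant P 18 > Tenant F 14 > Tenant E 8 > Tenant R 6 > Tenant M 5.
Tenant A: +25 to 25 (cap) — 5 left.
Tenant B: +5 (room for 100) → 5. Pool exhausted.
Total = 26×5 + 27×25 = 805.

805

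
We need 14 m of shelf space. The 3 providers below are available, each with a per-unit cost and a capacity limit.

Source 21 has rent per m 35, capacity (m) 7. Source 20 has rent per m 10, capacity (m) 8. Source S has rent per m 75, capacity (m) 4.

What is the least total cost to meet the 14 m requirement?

290

Use providers in increasing cost order.
Source 20 at 10: take all 8 m → 6 still needed.
Source 21 (35): take the remaining 6 → done.
Source S: unused.
Cost = 8×10 + 6×35 = 290.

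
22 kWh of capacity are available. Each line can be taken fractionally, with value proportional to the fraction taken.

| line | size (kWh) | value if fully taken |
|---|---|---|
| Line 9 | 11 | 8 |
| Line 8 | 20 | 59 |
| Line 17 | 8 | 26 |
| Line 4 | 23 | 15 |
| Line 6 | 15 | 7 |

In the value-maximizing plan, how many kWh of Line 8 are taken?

Best value per unit of size first: Line 17 26/8≈3.25, Line 8 59/20≈2.95, Line 9 8/11≈0.727, Line 4 15/23≈0.652, Line 6 7/15≈0.467.
Take all of Line 17 (8 kWh, value 26) ; 14 kWh left.
14 kWh left: a 14/20 share of Line 8 gives 59×14/20 = 41.3.

14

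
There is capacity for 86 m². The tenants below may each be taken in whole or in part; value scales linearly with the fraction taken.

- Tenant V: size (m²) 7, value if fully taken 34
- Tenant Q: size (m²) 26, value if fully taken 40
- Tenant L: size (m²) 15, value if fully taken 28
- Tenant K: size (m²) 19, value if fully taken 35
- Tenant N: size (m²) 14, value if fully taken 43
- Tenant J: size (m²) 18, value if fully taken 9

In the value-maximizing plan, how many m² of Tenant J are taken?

Best value per unit of size first: Tenant V 34/7≈4.86, Tenant N 43/14≈3.07, Tenant L 28/15≈1.87, Tenant K 35/19≈1.84, Tenant Q 40/26≈1.54, Tenant J 9/18≈0.5.
All 7 m² of Tenant V fit (value 34) ; 79 remain.
All 14 m² of Tenant N fit (value 43) ; 65 remain.
Tenant L: take in full, 15 m² for value 28 ; 50 left.
Tenant K: take in full, 19 m² for value 35 ; 31 left.
Tenant Q: take in full, 26 m² for value 40 ; 5 left.
Only 5 m² remain; take 5/18 of Tenant J for value 9×5/18 = 2.5.

5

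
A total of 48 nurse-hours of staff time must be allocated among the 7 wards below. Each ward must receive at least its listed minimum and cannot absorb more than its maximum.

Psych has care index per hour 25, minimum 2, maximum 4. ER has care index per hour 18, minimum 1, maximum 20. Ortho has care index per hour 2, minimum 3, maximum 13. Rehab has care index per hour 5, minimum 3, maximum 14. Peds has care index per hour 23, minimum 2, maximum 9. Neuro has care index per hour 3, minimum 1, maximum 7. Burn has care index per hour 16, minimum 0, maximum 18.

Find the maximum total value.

Meeting every minimum uses 2+1+3+3+2+1+0 = 12 nurse-hours, leaving 36.
Order the wards by care index per hour: Psych 25 > Peds 23 > ER 18 > Burn 16 > Rehab 5 > Neuro 3 > Ortho 2.
Psych takes 2 more to reach its cap of 4 — 34 left.
Peds: +7 to 9 (cap) — 27 left.
Give ER 19 more to hit its cap of 20 — 8 left.
Burn has room for 18 more but only 8 remain, so it gets 8.
Total = 25×4 + 18×20 + 2×3 + 5×3 + 23×9 + 3×1 + 16×8 = 819.

819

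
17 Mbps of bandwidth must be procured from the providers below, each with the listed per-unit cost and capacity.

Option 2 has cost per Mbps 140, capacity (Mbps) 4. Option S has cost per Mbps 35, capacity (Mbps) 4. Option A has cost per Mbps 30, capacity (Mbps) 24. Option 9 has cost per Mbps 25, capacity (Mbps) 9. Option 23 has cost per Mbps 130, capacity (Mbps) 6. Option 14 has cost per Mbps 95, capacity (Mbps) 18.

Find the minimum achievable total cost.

Cheapest first:
Take 9 from Option 9 at 25 → need 8 more.
Option A (30): take the remaining 8 → done.
Option S, Option 14, Option 23, Option 2: unused.
Cost = 9×25 + 8×30 = 465.

465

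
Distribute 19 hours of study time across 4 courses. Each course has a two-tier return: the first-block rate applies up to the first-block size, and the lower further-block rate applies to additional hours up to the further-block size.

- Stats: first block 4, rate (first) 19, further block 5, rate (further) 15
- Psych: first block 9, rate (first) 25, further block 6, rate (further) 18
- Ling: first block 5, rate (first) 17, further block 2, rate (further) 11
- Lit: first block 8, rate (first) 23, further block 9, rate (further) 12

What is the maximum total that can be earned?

447

Rank every tier by rate: Psych/tier1 25 > Lit/tier1 23 > Stats/tier1 19 > Psych/tier2 18 > Ling/tier1 17 > Stats/tier2 15 > Lit/tier2 12 > Ling/tier2 11.
Psych/tier1 (25): +9 → 10 left.
Lit/tier1 (23): +8 → 2 left.
Stats tier1 at 19: only 2 left, fill 2.
Total = 25×9 + 23×8 + 19×2 = 447.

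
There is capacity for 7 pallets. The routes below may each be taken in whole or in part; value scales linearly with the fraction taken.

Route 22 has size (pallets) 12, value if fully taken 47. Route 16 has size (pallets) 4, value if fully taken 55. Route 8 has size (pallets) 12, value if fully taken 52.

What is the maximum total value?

Rank by value-to-size ratio: Route 16 55/4≈13.8, Route 8 52/12≈4.33, Route 22 47/12≈3.92.
Route 16: take in full, 4 pallets for value 55 ; 3 left.
Fill the last 3 pallets with part of Route 8: 3/12 of it earns 13.
Total value = 68.

68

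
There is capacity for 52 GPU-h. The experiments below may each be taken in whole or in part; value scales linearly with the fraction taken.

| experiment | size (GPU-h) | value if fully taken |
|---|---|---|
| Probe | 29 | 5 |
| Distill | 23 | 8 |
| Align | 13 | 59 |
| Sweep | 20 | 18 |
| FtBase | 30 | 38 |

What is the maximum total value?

Sort by value density: Align 59/13≈4.54, FtBase 38/30≈1.27, Sweep 18/20≈0.9, Distill 8/23≈0.348, Probe 5/29≈0.172.
Align: take in full, 13 GPU-h for value 59 — 39 left.
All 30 GPU-h of FtBase fit (value 38) — 9 remain.
Fill the last 9 GPU-h with part of Sweep: 9/20 of it earns 8.1.
Total value = 105.1.

105.1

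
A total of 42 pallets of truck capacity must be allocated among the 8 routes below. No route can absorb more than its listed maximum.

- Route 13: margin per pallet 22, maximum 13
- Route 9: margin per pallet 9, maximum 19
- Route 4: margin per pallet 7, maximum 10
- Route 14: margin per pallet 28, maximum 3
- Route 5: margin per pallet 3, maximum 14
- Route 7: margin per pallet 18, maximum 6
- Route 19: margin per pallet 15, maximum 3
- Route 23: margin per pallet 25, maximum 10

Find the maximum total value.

Highest margin per pallet first: Route 14 28 > Route 23 25 > Route 13 22 > Route 7 18 > Route 19 15 > Route 9 9 > Route 4 7 > Route 5 3.
Give Route 14 3 to hit its cap of 3 ; 39 left.
Route 23: +10 to 10 (cap) ; 29 left.
Give Route 13 13 to hit its cap of 13 ; 16 left.
Give Route 7 6 to hit its cap of 6 ; 10 left.
Give Route 19 3 to hit its cap of 3 ; 7 left.
Route 9 has room for 19 but only 7 remain, so it gets 7.
Total = 22×13 + 9×7 + 28×3 + 18×6 + 15×3 + 25×10 = 836.

836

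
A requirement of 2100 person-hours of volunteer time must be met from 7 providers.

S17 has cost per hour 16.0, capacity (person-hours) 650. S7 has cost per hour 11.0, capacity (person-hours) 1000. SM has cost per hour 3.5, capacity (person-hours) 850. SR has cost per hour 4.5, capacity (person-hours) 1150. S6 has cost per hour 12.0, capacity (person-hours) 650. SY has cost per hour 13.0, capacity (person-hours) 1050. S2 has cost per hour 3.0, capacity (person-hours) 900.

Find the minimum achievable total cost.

Cheapest first:
S2 at 3.0: take all 900 person-hours → 1200 still needed.
SM at 3.5: take all 850 person-hours → 350 still needed.
SR at 4.5: take 350 of its 1150 → requirement met.
S7, S6, SY, S17: unused.
Cost = 900×3.0 + 850×3.5 + 350×4.5 = 7250.

7250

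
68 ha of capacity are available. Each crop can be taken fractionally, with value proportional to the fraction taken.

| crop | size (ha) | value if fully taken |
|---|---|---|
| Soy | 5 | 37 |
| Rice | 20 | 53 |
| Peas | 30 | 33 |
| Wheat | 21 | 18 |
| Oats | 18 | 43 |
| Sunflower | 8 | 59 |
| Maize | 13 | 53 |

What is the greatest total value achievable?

Best value per unit of size first: Soy 37/5≈7.4, Sunflower 59/8≈7.38, Maize 53/13≈4.08, Rice 53/20≈2.65, Oats 43/18≈2.39, Peas 33/30≈1.1, Wheat 18/21≈0.857.
All 5 ha of Soy fit (value 37) — 63 remain.
All 8 ha of Sunflower fit (value 59) — 55 remain.
Maize: take in full, 13 ha for value 53 — 42 left.
Rice: take in full, 20 ha for value 53 — 22 left.
Oats: take in full, 18 ha for value 43 — 4 left.
4 ha left: a 4/30 share of Peas gives 33×4/30 = 4.4.
Total value = 249.4.

249.4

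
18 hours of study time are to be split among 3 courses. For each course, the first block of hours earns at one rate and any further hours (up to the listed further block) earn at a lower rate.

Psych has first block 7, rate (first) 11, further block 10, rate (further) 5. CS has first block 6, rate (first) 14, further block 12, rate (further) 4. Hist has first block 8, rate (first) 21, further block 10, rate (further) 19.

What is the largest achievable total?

Rank every tier by rate: Hist/first 21 > Hist/second 19 > CS/first 14 > Psych/first 11 > Psych/second 5 > CS/second 4.
Hist/first (21): +8 → 10 left.
Fill Hist second block (10 at 19) → 0 left.
Total = 21×8 + 19×10 = 358.

358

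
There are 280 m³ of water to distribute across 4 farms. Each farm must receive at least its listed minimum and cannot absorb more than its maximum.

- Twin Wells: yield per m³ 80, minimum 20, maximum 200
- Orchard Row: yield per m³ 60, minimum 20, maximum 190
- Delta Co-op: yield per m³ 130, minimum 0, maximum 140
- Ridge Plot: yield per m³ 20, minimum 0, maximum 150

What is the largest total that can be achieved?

Meeting every minimum uses 20+20+0+0 = 40 m³, leaving 240.
Order the farms by yield per m³: Delta Co-op 130 > Twin Wells 80 > Orchard Row 60 > Ridge Plot 20.
Delta Co-op: +140 to 140 (cap) → 100 left.
Twin Wells has room for 180 more but only 100 remain, so it gets 120.
Total = 80×120 + 60×20 + 130×140 = 29000.

29000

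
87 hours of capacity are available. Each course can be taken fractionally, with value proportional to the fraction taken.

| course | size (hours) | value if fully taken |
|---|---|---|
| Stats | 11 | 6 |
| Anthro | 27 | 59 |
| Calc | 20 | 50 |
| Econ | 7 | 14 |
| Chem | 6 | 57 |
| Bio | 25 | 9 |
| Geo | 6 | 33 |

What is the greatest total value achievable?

222.6

Best value per unit of size first: Chem 57/6≈9.5, Geo 33/6≈5.5, Calc 50/20≈2.5, Anthro 59/27≈2.19, Econ 14/7≈2, Stats 6/11≈0.545, Bio 9/25≈0.36.
Chem: take in full, 6 hours for value 57 → 81 left.
Geo: take in full, 6 hours for value 33 → 75 left.
All 20 hours of Calc fit (value 50) → 55 remain.
All 27 hours of Anthro fit (value 59) → 28 remain.
All 7 hours of Econ fit (value 14) → 21 remain.
Take all of Stats (11 hours, value 6) → 10 hours left.
10 hours left: a 10/25 share of Bio gives 9×10/25 = 3.6.
Total value = 222.6.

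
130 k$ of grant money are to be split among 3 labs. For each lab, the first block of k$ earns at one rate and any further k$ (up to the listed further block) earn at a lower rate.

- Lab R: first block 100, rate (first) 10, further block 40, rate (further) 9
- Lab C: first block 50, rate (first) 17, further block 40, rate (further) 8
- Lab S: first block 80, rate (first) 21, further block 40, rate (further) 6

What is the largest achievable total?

2530

Treat each block as its own option and order by rate: Lab S/tier1 21 > Lab C/tier1 17 > Lab R/tier1 10 > Lab R/tier2 9 > Lab C/tier2 8 > Lab S/tier2 6.
Lab S tier1 at 21: fill all 80 ; 50 left.
Lab C/tier1 (17): +50 ; 0 left.
Total = 21×80 + 17×50 = 2530.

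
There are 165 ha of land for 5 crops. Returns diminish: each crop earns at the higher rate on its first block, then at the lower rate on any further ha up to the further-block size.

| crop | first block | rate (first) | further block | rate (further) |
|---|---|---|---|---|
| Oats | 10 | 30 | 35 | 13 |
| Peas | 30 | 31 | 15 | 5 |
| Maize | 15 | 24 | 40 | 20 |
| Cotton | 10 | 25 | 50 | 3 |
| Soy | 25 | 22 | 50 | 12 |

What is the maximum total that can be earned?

Treat each block as its own option and order by rate: Peas/T1 31 > Oats/T1 30 > Cotton/T1 25 > Maize/T1 24 > Soy/T1 22 > Maize/T2 20 > Oats/T2 13 > Soy/T2 12 > Peas/T2 5 > Cotton/T2 3.
Peas T1 at 31: fill all 30 ; 135 left.
Oats/T1 (30): +10 ; 125 left.
Cotton/T1 (25): +10 ; 115 left.
Fill Maize T1 block (15 at 24) ; 100 left.
Soy T1 at 22: fill all 25 ; 75 left.
Maize/T2 (20): +40 ; 35 left.
Oats T2 at 13: fill all 35 ; 0 left.
Total = 31×30 + 30×10 + 25×10 + 24×15 + 22×25 + 20×40 + 13×35 = 3645.

3645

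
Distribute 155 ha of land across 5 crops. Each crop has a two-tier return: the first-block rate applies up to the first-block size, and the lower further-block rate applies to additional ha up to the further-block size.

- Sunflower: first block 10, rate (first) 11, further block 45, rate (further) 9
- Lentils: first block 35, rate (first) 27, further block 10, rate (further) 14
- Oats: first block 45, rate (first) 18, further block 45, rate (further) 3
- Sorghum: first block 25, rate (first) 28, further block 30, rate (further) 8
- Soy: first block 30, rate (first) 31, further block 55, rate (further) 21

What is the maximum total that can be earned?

Order all 10 blocks by rate: Soy/first 31 > Sorghum/first 28 > Lentils/first 27 > Soy/second 21 > Oats/first 18 > Lentils/second 14 > Sunflower/first 11 > Sunflower/second 9 > Sorghum/second 8 > Oats/second 3.
Soy/first (31): +30 → 125 left.
Sorghum first at 28: fill all 25 → 100 left.
Fill Lentils first block (35 at 27) → 65 left.
Soy/second (21): +55 → 10 left.
10 remain; put them into Oats first at 18.
Total = 31×30 + 28×25 + 27×35 + 21×55 + 18×10 = 3910.

3910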